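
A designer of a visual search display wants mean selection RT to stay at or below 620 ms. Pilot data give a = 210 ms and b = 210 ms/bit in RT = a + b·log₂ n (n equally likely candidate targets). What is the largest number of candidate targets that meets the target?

3

Set 210 + 210·log₂ n ≤ 620 → log₂ n ≤ (620 − 210)/210 = 1.9524.
So n ≤ 2^1.9524 = 3.870; the largest integer n is 3.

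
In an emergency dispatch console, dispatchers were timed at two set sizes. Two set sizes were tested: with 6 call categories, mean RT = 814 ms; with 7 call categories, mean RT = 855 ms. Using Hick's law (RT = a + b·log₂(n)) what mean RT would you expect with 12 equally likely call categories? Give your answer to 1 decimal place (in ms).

998.4 ms

Fit slope and intercept:
  b = (855 − 814) / (log₂ 7 − log₂ 6) = 41 / (2.8074 − 2.5850) = 184.359 ms/bit
  a = 814 − 184.359 × 2.5850 = 337.439 ms
Then RT(12) = 337.439 + 184.359 × log₂ 12 = 337.439 + 184.359 × 3.5850 ≈ 998.359 ms.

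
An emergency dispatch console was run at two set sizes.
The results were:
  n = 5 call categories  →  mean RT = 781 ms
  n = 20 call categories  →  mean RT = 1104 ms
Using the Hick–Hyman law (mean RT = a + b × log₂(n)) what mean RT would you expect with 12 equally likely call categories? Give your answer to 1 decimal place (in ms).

985.0 ms

Solve the two-equation system in a and b:
  b = (1104 − 781) / (log₂ 20 − log₂ 5) = 323 / (4.3219 − 2.3219) = 161.500 ms/bit
  a = 781 − 161.500 × 2.3219 = 406.009 ms
Then RT(12) = 406.009 + 161.500 × log₂ 12 = 406.009 + 161.500 × 3.5850 ≈ 984.980 ms.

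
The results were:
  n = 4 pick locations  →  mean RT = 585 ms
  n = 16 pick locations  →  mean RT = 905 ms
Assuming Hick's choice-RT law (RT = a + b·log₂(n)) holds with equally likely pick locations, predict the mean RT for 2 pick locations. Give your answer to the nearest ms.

With log₂ n on the abscissa the relation is linear; from the two conditions:
  b = (905 − 585) / (log₂ 16 − log₂ 4) = 320 / (4 − 2) = 160 ms/bit
  a = 585 − 160 × 2 = 265 ms
Then RT(2) = 265 + 160 × log₂ 2 = 265 + 160 × 1 ≈ 425.000 ms.

425 ms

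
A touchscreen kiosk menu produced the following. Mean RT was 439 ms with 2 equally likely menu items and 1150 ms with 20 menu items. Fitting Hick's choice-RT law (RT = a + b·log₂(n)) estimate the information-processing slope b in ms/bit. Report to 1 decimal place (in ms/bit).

Slope: b = (1150 − 439) / (log₂ 20 − log₂ 2) = 711/3.3219 = 214.032 ms/bit.

214.0 ms/bit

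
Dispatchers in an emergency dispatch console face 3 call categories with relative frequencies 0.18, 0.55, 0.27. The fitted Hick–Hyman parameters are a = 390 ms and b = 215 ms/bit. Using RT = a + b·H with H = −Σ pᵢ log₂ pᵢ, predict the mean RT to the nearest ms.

697 ms

Entropy contributions −pᵢ log₂ pᵢ: 0.4453, 0.4744, 0.5100; sum H = 1.4297 bits.
RT = a + bH = 390 + 215·1.4297 = 697.39 ms.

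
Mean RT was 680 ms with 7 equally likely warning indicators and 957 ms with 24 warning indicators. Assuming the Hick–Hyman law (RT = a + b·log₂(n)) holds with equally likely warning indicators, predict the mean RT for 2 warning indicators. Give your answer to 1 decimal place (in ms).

398.4 ms

RT is linear in log₂ n, so two points fix the line:
  b = (957 − 680) / (log₂ 24 − log₂ 7) = 277 / (4.5850 − 2.8074) = 155.827 ms/bit
  a = 680 − 155.827 × 2.8074 = 242.537 ms
Then RT(2) = 242.537 + 155.827 × log₂ 2 = 242.537 + 155.827 × 1 ≈ 398.365 ms.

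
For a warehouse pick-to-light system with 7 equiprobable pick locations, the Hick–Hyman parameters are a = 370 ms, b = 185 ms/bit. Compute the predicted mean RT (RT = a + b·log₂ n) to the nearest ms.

log₂(7) = 2.8074 bits, so RT = 370 + 185 × 2.8074 ≈ 889.361 ms.

889 ms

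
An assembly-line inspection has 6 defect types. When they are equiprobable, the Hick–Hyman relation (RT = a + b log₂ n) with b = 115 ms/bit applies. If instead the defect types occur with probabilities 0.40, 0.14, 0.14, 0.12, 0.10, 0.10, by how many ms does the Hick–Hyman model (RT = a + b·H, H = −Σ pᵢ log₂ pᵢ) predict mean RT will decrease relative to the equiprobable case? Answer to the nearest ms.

The RT saving is b·ΔH. Equiprobable H₀ = log₂(6) = 2.5850 bits; with the given probabilities H = 2.3544 bits.
b·(H₀ − H) = 115 × (2.5850 − 2.3544) = 26.51 ms.

27 ms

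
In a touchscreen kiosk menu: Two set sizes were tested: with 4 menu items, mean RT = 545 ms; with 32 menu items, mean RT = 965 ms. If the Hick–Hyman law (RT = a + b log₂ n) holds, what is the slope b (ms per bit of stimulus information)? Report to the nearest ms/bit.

Slope: b = (965 − 545) / (log₂ 32 − log₂ 4) = 420/3.0000 = 140 ms/bit.

140 ms/bit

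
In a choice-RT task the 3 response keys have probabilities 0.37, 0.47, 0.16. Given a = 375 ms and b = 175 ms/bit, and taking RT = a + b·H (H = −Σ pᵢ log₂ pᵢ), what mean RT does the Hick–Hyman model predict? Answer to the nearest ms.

H = 0.37·log₂(1/0.37) + 0.47·log₂(1/0.47) + 0.16·log₂(1/0.16) = 1.4657 bits.
RT = 375 + 175 × 1.4657 = 631.50 ms.

631 ms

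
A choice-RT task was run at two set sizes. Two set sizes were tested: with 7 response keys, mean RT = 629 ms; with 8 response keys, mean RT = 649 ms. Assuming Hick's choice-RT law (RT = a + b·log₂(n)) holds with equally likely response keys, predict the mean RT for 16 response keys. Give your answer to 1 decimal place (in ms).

752.8 ms

Fit slope and intercept:
  b = (649 − 629) / (log₂ 8 − log₂ 7) = 20 / (3 − 2.8074) = 103.818 ms/bit
  a = 629 − 103.818 × 2.8074 = 337.546 ms
Then RT(16) = 337.546 + 103.818 × log₂ 16 = 337.546 + 103.818 × 4 ≈ 752.818 ms.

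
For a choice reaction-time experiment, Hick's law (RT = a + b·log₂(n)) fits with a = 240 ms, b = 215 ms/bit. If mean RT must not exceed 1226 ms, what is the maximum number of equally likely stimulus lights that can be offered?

24

Information budget: (1226 − 240)/215 = 4.5860 bits, so n ≤ 2^4.5860 = 24.018 → at most 24.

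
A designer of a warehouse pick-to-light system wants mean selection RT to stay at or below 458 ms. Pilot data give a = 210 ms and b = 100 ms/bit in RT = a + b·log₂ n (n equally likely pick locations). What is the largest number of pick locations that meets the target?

100·log₂ n ≤ 458 − 210 = 248, giving log₂ n ≤ 2.4800 and n ≤ 5.579. The largest whole number is 5.

5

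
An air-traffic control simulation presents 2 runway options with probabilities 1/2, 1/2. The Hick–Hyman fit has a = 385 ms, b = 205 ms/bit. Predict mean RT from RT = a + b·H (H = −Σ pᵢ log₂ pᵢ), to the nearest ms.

Each term −pᵢ log₂ pᵢ: 0.5·1 + 0.5·1; summed, H = 1.000 bits.
Mean RT = a + bH = 385 + 205·1.000 = 590.00 ms.

590 ms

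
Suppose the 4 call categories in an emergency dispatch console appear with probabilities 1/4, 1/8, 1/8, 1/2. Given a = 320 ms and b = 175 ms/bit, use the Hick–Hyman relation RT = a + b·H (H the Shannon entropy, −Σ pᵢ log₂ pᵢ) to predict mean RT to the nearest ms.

Each term −pᵢ log₂ pᵢ: 0.25·2 + 0.125·3 + 0.125·3 + 0.5·1; summed, H = 1.750 bits.
Mean RT = a + bH = 320 + 175·1.750 = 626.25 ms.

626 ms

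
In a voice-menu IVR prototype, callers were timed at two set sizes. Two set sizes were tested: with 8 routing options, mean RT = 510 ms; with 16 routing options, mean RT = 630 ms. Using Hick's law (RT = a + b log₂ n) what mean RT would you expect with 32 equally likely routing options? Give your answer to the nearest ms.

With log₂ n on the abscissa the relation is linear; from the two conditions:
  b = (630 − 510) / (log₂ 16 − log₂ 8) = 120 / (4 − 3) = 120 ms/bit
  a = 510 − 120 × 3 = 150 ms
Then RT(32) = 150 + 120 × log₂ 32 = 150 + 120 × 5 ≈ 750.000 ms.

750 ms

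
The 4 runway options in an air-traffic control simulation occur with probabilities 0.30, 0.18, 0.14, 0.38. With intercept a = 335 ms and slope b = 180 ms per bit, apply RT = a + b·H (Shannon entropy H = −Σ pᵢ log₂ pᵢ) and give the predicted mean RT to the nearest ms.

676 ms

Entropy contributions −pᵢ log₂ pᵢ: 0.5211, 0.4453, 0.3971, 0.5305; sum H = 1.8940 bits.
RT = a + bH = 335 + 180·1.8940 = 675.91 ms.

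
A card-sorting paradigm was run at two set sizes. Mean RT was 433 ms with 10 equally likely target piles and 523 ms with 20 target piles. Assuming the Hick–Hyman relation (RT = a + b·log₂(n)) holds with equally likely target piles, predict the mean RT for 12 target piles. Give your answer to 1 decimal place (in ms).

456.7 ms

Fit slope and intercept:
  b = (523 − 433) / (log₂ 20 − log₂ 10) = 90 / (4.3219 − 3.3219) = 90.000 ms/bit
  a = 433 − 90.000 × 3.3219 = 134.026 ms
Then RT(12) = 134.026 + 90.000 × log₂ 12 = 134.026 + 90.000 × 3.5850 ≈ 456.673 ms.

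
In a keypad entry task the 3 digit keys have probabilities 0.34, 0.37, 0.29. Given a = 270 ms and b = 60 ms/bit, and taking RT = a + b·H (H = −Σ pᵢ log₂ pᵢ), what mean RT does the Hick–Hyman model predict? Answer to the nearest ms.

365 ms

H = 0.34·log₂(1/0.34) + 0.37·log₂(1/0.37) + 0.29·log₂(1/0.29) = 1.5778 bits.
RT = 270 + 60 × 1.5778 = 364.67 ms.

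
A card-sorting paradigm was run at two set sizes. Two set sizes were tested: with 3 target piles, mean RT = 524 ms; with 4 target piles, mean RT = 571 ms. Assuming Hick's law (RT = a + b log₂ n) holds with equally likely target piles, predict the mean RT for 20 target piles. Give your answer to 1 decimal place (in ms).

Fit slope and intercept:
  b = (571 − 524) / (log₂ 4 − log₂ 3) = 47 / (2 − 1.5850) = 113.243 ms/bit
  a = 524 − 113.243 × 1.5850 = 344.514 ms
Then RT(20) = 344.514 + 113.243 × log₂ 20 = 344.514 + 113.243 × 4.3219 ≈ 833.942 ms.

833.9 ms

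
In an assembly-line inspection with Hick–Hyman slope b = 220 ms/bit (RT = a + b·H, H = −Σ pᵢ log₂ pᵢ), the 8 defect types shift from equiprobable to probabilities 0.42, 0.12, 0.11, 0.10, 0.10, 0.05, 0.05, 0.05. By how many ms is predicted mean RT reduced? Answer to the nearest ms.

The RT saving is b·ΔH. Equiprobable H₀ = log₂(8) = 3.0000 bits; with the given probabilities H = 2.5557 bits.
b·(H₀ − H) = 220 × (3.0000 − 2.5557) = 97.75 ms.

98 ms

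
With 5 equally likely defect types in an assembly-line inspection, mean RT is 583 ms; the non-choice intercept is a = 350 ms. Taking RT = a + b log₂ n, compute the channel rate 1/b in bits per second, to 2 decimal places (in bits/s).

Choice component = 583 − 350 = 233 ms over log₂(5) = 2.3219 bits.
b = 233 / 2.3219 = 100.348 ms/bit, so 1/b = 9.965 bits/s.

9.97 bits/s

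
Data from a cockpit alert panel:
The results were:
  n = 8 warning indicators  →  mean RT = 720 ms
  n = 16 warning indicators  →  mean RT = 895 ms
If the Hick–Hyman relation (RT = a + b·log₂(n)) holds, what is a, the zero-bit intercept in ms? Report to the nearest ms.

195 ms

Slope: b = (895 − 720) / (log₂ 16 − log₂ 8) = 175/1.0000 = 175 ms/bit.
Intercept: a = 720 − 175·log₂(8) = 195.000 ms.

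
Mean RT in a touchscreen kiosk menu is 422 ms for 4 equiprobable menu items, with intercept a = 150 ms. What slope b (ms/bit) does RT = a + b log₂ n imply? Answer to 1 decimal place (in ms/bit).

136.0 ms/bit

log₂(4) = 2 bits.
b = (RT − a)/log₂ n = (422 − 150) / 2 = 136.000 ms/bit.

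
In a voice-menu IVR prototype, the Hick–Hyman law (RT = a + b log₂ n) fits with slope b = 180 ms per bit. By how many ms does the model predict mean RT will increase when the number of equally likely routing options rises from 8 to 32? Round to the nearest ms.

360 ms

ΔRT = (a + b log₂ n₂) − (a + b log₂ n₁) = b·(log₂ n₂ − log₂ n₁).
log₂(32) − log₂(8) = log₂(32/8) = log₂(4) = 2.
ΔRT = 180 × 2.0000 = 360.000 ms.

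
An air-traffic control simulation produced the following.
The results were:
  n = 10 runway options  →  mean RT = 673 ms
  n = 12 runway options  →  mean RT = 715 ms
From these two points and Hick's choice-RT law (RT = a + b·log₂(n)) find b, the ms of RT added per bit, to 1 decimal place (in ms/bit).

159.7 ms/bit

The slope on a log₂ axis is (715 − 673) / (3.5850 − 3.3219) = 159.675 ms/bit.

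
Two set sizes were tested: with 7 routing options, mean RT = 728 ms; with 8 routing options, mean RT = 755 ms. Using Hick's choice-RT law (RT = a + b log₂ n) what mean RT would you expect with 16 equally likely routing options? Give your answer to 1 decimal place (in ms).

895.2 ms

With log₂ n on the abscissa the relation is linear; from the two conditions:
  b = (755 − 728) / (log₂ 8 − log₂ 7) = 27 / (3 − 2.8074) = 140.154 ms/bit
  a = 728 − 140.154 × 2.8074 = 334.538 ms
Then RT(16) = 334.538 + 140.154 × log₂ 16 = 334.538 + 140.154 × 4 ≈ 895.154 ms.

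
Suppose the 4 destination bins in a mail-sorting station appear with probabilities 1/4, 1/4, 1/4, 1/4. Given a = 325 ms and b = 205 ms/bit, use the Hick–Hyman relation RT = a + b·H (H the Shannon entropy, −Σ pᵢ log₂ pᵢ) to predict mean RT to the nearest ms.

735 ms

Each term −pᵢ log₂ pᵢ: 0.25·2 + 0.25·2 + 0.25·2 + 0.25·2; summed, H = 2.000 bits.
Mean RT = a + bH = 325 + 205·2.000 = 735.00 ms.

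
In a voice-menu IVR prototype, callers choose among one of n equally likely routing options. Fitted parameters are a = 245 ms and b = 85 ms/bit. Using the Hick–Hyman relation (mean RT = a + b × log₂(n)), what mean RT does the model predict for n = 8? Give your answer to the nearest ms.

500 ms

log₂(8) = 3 bits, so RT = 245 + 85 × 3 ≈ 500.000 ms.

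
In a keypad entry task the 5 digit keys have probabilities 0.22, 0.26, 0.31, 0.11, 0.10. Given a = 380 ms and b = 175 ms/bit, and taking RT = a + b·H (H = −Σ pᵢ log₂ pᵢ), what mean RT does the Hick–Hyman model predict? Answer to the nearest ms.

H = 0.22·log₂(1/0.22) + 0.26·log₂(1/0.26) + 0.31·log₂(1/0.31) + 0.11·log₂(1/0.11) + 0.10·log₂(1/0.10) = 2.1921 bits.
RT = 380 + 175 × 2.1921 = 763.62 ms.

764 ms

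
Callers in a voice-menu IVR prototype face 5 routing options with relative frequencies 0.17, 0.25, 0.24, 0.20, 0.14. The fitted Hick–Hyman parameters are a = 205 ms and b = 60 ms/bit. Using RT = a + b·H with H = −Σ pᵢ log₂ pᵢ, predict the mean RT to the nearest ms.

H = 0.17·log₂(1/0.17) + 0.25·log₂(1/0.25) + 0.24·log₂(1/0.24) + 0.20·log₂(1/0.20) + 0.14·log₂(1/0.14) = 2.2902 bits.
RT = 205 + 60 × 2.2902 = 342.41 ms.

342 ms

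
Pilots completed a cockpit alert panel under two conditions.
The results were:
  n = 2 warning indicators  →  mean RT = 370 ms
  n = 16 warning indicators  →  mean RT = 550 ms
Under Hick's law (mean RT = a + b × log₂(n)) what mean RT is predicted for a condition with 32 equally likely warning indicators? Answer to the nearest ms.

With log₂ n on the abscissa the relation is linear; from the two conditions:
  b = (550 − 370) / (log₂ 16 − log₂ 2) = 180 / (4 − 1) = 60 ms/bit
  a = 370 − 60 × 1 = 310 ms
Then RT(32) = 310 + 60 × log₂ 32 = 310 + 60 × 5 ≈ 610.000 ms.

610 ms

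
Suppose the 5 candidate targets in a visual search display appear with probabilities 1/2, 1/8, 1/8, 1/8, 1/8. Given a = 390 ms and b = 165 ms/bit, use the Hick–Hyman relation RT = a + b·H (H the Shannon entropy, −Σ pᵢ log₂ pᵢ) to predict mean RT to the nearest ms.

H = −Σ pᵢ log₂ pᵢ = 0.5·1 + 0.125·3 + 0.125·3 + 0.125·3 + 0.125·3 = 2.000 bits.
RT = 390 + 165 × 2.000 = 720.00 ms.

720 ms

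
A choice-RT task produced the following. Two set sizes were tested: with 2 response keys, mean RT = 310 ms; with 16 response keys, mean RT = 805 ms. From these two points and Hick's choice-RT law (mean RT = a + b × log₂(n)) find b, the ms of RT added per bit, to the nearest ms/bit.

165 ms/bit

b = (RT₂ − RT₁)/(log₂ n₂ − log₂ n₁) = (805 − 310)/(4 − 1) = 165 ms/bit.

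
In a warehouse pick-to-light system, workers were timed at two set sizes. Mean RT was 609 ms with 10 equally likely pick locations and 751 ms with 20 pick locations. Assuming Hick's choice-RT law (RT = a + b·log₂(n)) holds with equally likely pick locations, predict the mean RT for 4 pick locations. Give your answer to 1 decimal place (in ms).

421.3 ms

Fit slope and intercept:
  b = (751 − 609) / (log₂ 20 − log₂ 10) = 142 / (4.3219 − 3.3219) = 142.000 ms/bit
  a = 609 − 142.000 × 3.3219 = 137.286 ms
Then RT(4) = 137.286 + 142.000 × log₂ 4 = 137.286 + 142.000 × 2 ≈ 421.286 ms.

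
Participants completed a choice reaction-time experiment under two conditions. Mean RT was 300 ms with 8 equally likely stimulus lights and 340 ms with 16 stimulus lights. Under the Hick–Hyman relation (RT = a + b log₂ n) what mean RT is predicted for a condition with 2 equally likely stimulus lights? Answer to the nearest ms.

220 ms

RT is linear in log₂ n, so two points fix the line:
  b = (340 − 300) / (log₂ 16 − log₂ 8) = 40 / (4 − 3) = 40 ms/bit
  a = 300 − 40 × 3 = 180 ms
Then RT(2) = 180 + 40 × log₂ 2 = 180 + 40 × 1 ≈ 220.000 ms.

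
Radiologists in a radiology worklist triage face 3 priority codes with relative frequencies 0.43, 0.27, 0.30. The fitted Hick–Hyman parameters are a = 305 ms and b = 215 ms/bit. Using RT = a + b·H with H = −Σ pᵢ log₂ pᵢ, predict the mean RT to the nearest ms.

Entropy contributions −pᵢ log₂ pᵢ: 0.5236, 0.5100, 0.5211; sum H = 1.5547 bits.
RT = a + bH = 305 + 215·1.5547 = 639.26 ms.

639 ms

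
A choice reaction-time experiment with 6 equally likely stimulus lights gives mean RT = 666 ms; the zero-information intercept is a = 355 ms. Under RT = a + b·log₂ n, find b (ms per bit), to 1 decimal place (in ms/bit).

b = (666 − 355) / log₂(6) = 311 / 2.5850 = 120.311 ms/bit.

120.3 ms/bit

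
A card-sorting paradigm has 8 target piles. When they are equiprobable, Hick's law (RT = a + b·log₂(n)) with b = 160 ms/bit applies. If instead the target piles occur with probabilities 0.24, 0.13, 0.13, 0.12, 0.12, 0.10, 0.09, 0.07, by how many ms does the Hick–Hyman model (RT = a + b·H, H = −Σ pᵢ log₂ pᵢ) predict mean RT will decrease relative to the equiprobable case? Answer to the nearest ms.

The RT saving is b·ΔH. Equiprobable H₀ = log₂(8) = 3.0000 bits; with the given probabilities H = 2.9070 bits.
b·(H₀ − H) = 160 × (3.0000 − 2.9070) = 14.89 ms.

15 ms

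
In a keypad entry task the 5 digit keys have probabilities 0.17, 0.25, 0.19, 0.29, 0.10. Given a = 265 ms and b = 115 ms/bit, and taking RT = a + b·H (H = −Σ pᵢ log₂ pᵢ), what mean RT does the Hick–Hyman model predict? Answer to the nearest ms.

H = 0.17·log₂(1/0.17) + 0.25·log₂(1/0.25) + 0.19·log₂(1/0.19) + 0.29·log₂(1/0.29) + 0.10·log₂(1/0.10) = 2.2399 bits.
RT = 265 + 115 × 2.2399 = 522.59 ms.

523 ms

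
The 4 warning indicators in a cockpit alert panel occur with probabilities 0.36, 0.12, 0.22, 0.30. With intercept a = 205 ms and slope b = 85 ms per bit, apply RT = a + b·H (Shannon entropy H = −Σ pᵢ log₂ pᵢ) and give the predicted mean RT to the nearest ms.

366 ms

H = 0.36·log₂(1/0.36) + 0.12·log₂(1/0.12) + 0.22·log₂(1/0.22) + 0.30·log₂(1/0.30) = 1.8993 bits.
RT = 205 + 85 × 1.8993 = 366.44 ms.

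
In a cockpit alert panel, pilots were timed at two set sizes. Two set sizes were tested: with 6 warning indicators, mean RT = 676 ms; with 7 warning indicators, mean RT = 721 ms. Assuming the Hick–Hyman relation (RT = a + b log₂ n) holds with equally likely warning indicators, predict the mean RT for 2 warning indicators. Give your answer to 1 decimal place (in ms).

With log₂ n on the abscissa the relation is linear; from the two conditions:
  b = (721 − 676) / (log₂ 7 − log₂ 6) = 45 / (2.8074 − 2.5850) = 202.345 ms/bit
  a = 676 − 202.345 × 2.5850 = 152.946 ms
Then RT(2) = 152.946 + 202.345 × log₂ 2 = 152.946 + 202.345 × 1 ≈ 355.291 ms.

355.3 ms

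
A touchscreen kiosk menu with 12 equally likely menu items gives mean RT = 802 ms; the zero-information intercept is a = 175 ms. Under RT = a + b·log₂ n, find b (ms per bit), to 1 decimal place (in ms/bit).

174.9 ms/bit

12 alternatives carry log₂ 12 = 3.5850 bits; the choice cost is 802 − 175 = 627 ms, so b = 627/3.5850 = 174.897 ms/bit.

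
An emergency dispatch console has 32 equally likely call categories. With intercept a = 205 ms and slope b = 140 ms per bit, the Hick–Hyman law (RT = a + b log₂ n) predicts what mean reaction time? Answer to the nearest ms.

log₂(32) = 5 bits, so RT = 205 + 140 × 5 ≈ 905.000 ms.

905 ms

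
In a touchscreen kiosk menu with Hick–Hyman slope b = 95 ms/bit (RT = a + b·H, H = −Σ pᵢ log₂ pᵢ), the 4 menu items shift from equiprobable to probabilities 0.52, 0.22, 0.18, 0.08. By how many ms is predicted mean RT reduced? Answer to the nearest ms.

28 ms

The RT saving is b·ΔH. Equiprobable H₀ = log₂(4) = 2.0000 bits; with the given probabilities H = 1.7080 bits.
b·(H₀ − H) = 95 × (2.0000 − 1.7080) = 27.74 ms.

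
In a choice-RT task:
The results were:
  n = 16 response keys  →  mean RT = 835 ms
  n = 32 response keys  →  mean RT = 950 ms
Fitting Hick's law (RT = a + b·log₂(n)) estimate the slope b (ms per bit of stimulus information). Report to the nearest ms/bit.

115 ms/bit

b = (RT₂ − RT₁)/(log₂ n₂ − log₂ n₁) = (950 − 835)/(5 − 4) = 115 ms/bit.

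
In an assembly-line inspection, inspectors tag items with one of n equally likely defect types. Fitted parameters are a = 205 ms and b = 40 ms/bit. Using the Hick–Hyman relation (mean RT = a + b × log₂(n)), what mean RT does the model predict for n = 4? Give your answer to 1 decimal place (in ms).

log₂(4) = 2 bits, so RT = 205 + 40 × 2 ≈ 285.000 ms.

285.0 ms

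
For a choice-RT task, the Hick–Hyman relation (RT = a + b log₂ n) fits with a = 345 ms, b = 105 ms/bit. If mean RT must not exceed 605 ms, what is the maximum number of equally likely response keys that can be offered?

5

Set 345 + 105·log₂ n ≤ 605 → log₂ n ≤ (605 − 345)/105 = 2.4762.
So n ≤ 2^2.4762 = 5.564; the largest integer n is 5.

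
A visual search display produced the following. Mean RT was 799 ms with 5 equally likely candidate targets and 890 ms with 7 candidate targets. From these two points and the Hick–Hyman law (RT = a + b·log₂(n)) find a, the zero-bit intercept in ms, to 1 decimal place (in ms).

363.7 ms

Slope: b = (890 − 799) / (log₂ 7 − log₂ 5) = 91/0.4854 = 187.464 ms/bit.
Intercept: a = 799 − 187.464·log₂(5) = 363.722 ms.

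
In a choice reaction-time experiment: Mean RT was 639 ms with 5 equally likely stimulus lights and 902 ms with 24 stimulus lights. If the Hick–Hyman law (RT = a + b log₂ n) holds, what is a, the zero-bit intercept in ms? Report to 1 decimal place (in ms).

369.2 ms

Slope: b = (902 − 639) / (log₂ 24 − log₂ 5) = 263/2.2630 = 116.216 ms/bit.
a = RT₁ − b·log₂ n₁ = 639 − 116.216 × 2.3219 = 369.156 ms.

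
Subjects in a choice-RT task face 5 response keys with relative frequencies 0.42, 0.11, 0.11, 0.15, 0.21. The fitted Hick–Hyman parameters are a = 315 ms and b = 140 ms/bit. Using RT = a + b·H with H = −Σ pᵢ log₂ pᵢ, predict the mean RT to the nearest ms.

610 ms

H = 0.42·log₂(1/0.42) + 0.11·log₂(1/0.11) + 0.11·log₂(1/0.11) + 0.15·log₂(1/0.15) + 0.21·log₂(1/0.21) = 2.1096 bits.
RT = 315 + 140 × 2.1096 = 610.34 ms.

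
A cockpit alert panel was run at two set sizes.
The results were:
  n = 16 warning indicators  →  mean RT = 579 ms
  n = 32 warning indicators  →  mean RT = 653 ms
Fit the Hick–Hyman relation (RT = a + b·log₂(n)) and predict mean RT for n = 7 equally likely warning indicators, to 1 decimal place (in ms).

Solve the two-equation system in a and b:
  b = (653 − 579) / (log₂ 32 − log₂ 16) = 74 / (5 − 4) = 74.000 ms/bit
  a = 579 − 74.000 × 4 = 283.000 ms
Then RT(7) = 283.000 + 74.000 × log₂ 7 = 283.000 + 74.000 × 2.8074 ≈ 490.744 ms.

490.7 ms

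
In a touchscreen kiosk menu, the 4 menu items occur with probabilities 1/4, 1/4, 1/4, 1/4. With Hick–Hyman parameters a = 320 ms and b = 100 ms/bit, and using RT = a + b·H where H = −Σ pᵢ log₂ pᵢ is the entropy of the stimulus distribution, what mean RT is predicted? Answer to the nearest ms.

520 ms

H = −Σ pᵢ log₂ pᵢ = 0.25·2 + 0.25·2 + 0.25·2 + 0.25·2 = 2.000 bits.
RT = 320 + 100 × 2.000 = 520.00 ms.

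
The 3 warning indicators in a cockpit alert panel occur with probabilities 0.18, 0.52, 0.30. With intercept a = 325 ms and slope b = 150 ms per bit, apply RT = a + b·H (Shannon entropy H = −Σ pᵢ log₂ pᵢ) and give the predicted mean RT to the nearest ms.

544 ms

H = 0.18·log₂(1/0.18) + 0.52·log₂(1/0.52) + 0.30·log₂(1/0.30) = 1.4570 bits.
RT = 325 + 150 × 1.4570 = 543.55 ms.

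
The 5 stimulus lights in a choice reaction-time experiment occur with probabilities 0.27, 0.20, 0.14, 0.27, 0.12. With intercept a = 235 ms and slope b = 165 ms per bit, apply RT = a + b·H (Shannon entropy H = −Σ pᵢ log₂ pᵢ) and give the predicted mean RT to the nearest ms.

606 ms

H = 0.27·log₂(1/0.27) + 0.20·log₂(1/0.20) + 0.14·log₂(1/0.14) + 0.27·log₂(1/0.27) + 0.12·log₂(1/0.12) = 2.2486 bits.
RT = 235 + 165 × 2.2486 = 606.02 ms.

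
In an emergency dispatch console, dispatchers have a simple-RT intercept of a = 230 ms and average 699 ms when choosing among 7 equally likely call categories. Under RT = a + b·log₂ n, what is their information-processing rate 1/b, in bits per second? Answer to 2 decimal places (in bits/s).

b = (699 − 230)/log₂ 7 = 469/2.8074 = 167.061 ms per bit = 0.16706 s/bit; the reciprocal is 5.986 bits/s.

5.99 bits/s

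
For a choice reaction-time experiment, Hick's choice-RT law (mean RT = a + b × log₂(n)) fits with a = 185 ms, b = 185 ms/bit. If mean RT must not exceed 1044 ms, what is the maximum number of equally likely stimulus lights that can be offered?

185·log₂ n ≤ 1044 − 185 = 859, giving log₂ n ≤ 4.6432 and n ≤ 24.989. The largest whole number is 24.

24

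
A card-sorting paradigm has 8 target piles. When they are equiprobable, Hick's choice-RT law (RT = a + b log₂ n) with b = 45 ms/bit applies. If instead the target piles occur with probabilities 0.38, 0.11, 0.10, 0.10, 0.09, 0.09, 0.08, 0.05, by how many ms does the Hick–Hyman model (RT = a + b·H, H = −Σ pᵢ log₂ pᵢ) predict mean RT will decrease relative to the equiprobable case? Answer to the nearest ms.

The RT saving is b·ΔH. Equiprobable H₀ = log₂(8) = 3.0000 bits; with the given probabilities H = 2.6780 bits.
b·(H₀ − H) = 45 × (3.0000 − 2.6780) = 14.49 ms.

14 ms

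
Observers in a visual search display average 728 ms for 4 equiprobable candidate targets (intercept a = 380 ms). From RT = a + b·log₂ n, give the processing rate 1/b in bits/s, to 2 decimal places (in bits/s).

b = (728 − 380)/log₂ 4 = 348/2 = 174.000 ms per bit = 0.17400 s/bit; the reciprocal is 5.747 bits/s.

5.75 bits/s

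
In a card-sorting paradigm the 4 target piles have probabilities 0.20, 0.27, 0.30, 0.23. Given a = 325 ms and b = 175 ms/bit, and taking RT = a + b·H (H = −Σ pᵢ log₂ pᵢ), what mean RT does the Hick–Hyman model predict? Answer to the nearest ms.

672 ms

H = 0.20·log₂(1/0.20) + 0.27·log₂(1/0.27) + 0.30·log₂(1/0.30) + 0.23·log₂(1/0.23) = 1.9832 bits.
RT = 325 + 175 × 1.9832 = 672.05 ms.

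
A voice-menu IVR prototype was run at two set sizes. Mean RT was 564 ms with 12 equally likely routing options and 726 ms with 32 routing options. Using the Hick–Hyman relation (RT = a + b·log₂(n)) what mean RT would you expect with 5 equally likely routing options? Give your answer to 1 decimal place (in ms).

419.4 ms

RT is linear in log₂ n, so two points fix the line:
  b = (726 − 564) / (log₂ 32 − log₂ 12) = 162 / (5 − 3.5850) = 114.485 ms/bit
  a = 564 − 114.485 × 3.5850 = 153.577 ms
Then RT(5) = 153.577 + 114.485 × log₂ 5 = 153.577 + 114.485 × 2.3219 ≈ 419.402 ms.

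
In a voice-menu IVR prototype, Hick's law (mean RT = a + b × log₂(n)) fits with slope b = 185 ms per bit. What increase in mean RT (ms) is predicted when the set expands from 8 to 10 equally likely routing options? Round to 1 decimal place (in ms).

Only the slope matters, since a is common to both: ΔRT = b·log₂(n₂/n₁).
log₂(10) − log₂(8) = 3.3219 − 3 = 0.3219.
ΔRT = 185 × 0.3219 = 59.557 ms.

59.6 ms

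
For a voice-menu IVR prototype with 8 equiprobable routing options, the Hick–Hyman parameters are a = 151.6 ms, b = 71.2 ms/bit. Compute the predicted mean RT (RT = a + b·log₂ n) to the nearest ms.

log₂(8) = 3 bits, so RT = 151.6 + 71.2 × 3 ≈ 365.200 ms.

365 ms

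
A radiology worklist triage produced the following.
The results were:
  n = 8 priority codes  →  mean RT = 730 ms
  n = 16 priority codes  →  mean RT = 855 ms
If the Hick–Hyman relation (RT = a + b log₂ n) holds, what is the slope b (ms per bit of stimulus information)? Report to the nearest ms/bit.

b = (RT₂ − RT₁)/(log₂ n₂ − log₂ n₁) = (855 − 730)/(4 − 3) = 125 ms/bit.

125 ms/bit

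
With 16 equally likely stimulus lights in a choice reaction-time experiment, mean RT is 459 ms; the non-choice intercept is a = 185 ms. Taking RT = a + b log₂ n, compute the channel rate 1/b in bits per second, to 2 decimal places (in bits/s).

b = (459 − 185)/log₂ 16 = 274/4 = 68.500 ms per bit = 0.06850 s/bit; the reciprocal is 14.599 bits/s.

14.60 bits/s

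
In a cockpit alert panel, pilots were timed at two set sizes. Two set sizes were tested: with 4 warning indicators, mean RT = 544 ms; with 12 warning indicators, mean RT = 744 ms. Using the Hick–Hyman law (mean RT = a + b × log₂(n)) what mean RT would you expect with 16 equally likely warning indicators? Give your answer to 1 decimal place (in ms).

796.4 ms

With log₂ n on the abscissa the relation is linear; from the two conditions:
  b = (744 − 544) / (log₂ 12 − log₂ 4) = 200 / (3.5850 − 2) = 126.186 ms/bit
  a = 544 − 126.186 × 2 = 291.628 ms
Then RT(16) = 291.628 + 126.186 × log₂ 16 = 291.628 + 126.186 × 4 ≈ 796.372 ms.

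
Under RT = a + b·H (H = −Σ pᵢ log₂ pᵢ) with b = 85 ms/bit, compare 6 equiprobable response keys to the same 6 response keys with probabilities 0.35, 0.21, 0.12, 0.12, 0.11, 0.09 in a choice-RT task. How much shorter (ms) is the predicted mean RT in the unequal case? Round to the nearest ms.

Equiprobable entropy H₀ = log₂ 6 = 2.5850 bits.
Skewed entropy H = −Σ pᵢ log₂ pᵢ = 2.4000 bits.
ΔRT = b·(H₀ − H) = 85 × 0.1850 = 15.72 ms.

16 ms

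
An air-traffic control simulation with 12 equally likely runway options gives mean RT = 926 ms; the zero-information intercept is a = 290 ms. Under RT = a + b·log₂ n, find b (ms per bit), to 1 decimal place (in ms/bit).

12 alternatives carry log₂ 12 = 3.5850 bits; the choice cost is 926 − 290 = 636 ms, so b = 636/3.5850 = 177.408 ms/bit.

177.4 ms/bit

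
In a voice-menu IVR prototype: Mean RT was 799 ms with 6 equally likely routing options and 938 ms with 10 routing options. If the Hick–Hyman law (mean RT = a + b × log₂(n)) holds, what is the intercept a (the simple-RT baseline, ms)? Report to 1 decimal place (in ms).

The slope on a log₂ axis is (938 − 799) / (3.3219 − 2.5850) = 188.611 ms/bit.
Intercept: a = 799 − 188.611·log₂(6) = 311.447 ms.

311.4 ms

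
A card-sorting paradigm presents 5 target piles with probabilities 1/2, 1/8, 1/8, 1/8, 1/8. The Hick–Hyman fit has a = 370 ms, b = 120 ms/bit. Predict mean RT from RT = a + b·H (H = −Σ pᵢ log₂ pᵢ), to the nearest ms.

610 ms

H = −Σ pᵢ log₂ pᵢ = 0.5·1 + 0.125·3 + 0.125·3 + 0.125·3 + 0.125·3 = 2.000 bits.
RT = 370 + 120 × 2.000 = 610.00 ms.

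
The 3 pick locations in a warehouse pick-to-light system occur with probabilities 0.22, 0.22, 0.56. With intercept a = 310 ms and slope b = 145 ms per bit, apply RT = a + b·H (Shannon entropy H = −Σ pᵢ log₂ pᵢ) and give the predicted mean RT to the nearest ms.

H = 0.22·log₂(1/0.22) + 0.22·log₂(1/0.22) + 0.56·log₂(1/0.56) = 1.4296 bits.
RT = 310 + 145 × 1.4296 = 517.29 ms.

517 ms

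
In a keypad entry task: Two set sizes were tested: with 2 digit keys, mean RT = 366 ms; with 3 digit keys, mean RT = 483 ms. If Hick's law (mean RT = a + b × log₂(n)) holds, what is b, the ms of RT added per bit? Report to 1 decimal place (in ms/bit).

Slope: b = (483 − 366) / (log₂ 3 − log₂ 2) = 117/0.5850 = 200.013 ms/bit.

200.0 ms/bit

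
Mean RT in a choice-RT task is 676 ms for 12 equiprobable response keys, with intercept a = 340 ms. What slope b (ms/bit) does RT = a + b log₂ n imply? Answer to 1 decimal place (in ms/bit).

b = (676 − 340) / log₂(12) = 336 / 3.5850 = 93.725 ms/bit.

93.7 ms/bit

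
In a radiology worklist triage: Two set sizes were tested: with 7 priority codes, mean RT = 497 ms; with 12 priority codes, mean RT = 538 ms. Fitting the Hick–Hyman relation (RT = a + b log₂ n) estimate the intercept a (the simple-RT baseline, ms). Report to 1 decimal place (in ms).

349.0 ms

Slope: b = (538 − 497) / (log₂ 12 − log₂ 7) = 41/0.7776 = 52.726 ms/bit.
Intercept: a = 497 − 52.726·log₂(7) = 348.980 ms.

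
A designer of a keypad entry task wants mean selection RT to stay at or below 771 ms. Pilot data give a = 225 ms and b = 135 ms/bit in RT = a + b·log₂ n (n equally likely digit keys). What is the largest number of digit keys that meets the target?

16

Set 225 + 135·log₂ n ≤ 771 → log₂ n ≤ (771 − 225)/135 = 4.0444.
So n ≤ 2^4.0444 = 16.501; the largest integer n is 16.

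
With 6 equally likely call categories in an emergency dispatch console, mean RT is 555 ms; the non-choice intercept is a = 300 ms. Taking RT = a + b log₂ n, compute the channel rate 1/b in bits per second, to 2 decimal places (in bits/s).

10.14 bits/s

b = (555 − 300)/log₂ 6 = 255/2.5850 = 98.647 ms per bit = 0.09865 s/bit; the reciprocal is 10.137 bits/s.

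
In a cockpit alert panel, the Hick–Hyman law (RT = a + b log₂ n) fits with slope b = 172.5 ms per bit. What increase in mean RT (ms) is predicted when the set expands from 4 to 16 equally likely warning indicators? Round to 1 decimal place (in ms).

The intercept a cancels: ΔRT = b·(log₂ n₂ − log₂ n₁) = b·log₂(n₂/n₁).
log₂(16) − log₂(4) = log₂(16/4) = log₂(4) = 2.
ΔRT = 172.5 × 2.0000 = 345.000 ms.

345.0 ms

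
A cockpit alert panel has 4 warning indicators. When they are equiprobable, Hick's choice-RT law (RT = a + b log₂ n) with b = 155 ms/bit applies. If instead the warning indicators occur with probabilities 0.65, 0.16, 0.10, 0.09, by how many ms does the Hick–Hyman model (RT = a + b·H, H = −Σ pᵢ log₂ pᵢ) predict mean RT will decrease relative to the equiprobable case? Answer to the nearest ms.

82 ms

Equiprobable entropy H₀ = log₂ 4 = 2.0000 bits.
Skewed entropy H = −Σ pᵢ log₂ pᵢ = 1.4718 bits.
ΔRT = b·(H₀ − H) = 155 × 0.5282 = 81.87 ms.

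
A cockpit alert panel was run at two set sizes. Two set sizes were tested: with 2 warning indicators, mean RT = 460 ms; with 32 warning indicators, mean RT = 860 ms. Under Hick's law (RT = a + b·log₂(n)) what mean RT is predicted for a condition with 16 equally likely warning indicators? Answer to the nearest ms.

RT is linear in log₂ n, so two points fix the line:
  b = (860 − 460) / (log₂ 32 − log₂ 2) = 400 / (5 − 1) = 100 ms/bit
  a = 460 − 100 × 1 = 360 ms
Then RT(16) = 360 + 100 × log₂ 16 = 360 + 100 × 4 ≈ 760.000 ms.

760 ms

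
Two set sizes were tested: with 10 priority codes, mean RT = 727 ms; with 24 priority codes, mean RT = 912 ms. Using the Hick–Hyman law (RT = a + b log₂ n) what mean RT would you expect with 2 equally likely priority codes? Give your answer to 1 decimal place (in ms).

386.9 ms

RT is linear in log₂ n, so two points fix the line:
  b = (912 − 727) / (log₂ 24 − log₂ 10) = 185 / (4.5850 − 3.3219) = 146.473 ms/bit
  a = 727 − 146.473 × 3.3219 = 240.428 ms
Then RT(2) = 240.428 + 146.473 × log₂ 2 = 240.428 + 146.473 × 1 ≈ 386.901 ms.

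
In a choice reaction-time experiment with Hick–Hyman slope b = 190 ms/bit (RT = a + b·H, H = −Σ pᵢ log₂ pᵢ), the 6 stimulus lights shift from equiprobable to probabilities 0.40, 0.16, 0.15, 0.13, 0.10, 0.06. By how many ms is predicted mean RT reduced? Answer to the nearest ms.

50 ms

Equiprobable entropy H₀ = log₂ 6 = 2.5850 bits.
Skewed entropy H = −Σ pᵢ log₂ pᵢ = 2.3207 bits.
ΔRT = b·(H₀ − H) = 190 × 0.2643 = 50.21 ms.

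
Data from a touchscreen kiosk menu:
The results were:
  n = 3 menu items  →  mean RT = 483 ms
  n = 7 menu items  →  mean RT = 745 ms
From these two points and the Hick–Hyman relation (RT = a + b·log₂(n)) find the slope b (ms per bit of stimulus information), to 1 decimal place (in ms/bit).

The slope on a log₂ axis is (745 − 483) / (2.8074 − 1.5850) = 214.334 ms/bit.

214.3 ms/bit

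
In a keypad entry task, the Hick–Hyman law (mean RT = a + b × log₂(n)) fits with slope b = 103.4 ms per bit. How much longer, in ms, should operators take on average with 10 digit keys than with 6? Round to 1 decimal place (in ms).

Only the slope matters, since a is common to both: ΔRT = b·log₂(n₂/n₁).
log₂(10) − log₂(6) = 3.3219 − 2.5850 = 0.7370.
ΔRT = 103.4 × 0.7370 = 76.202 ms.

76.2 ms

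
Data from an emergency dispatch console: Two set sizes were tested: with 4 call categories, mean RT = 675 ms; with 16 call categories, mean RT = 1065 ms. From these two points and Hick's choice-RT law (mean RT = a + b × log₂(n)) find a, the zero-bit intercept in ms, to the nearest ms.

The slope on a log₂ axis is (1065 − 675) / (4 − 2) = 195 ms/bit.
a = RT₁ − b·log₂ n₁ = 675 − 195 × 2 = 285.000 ms.

285 ms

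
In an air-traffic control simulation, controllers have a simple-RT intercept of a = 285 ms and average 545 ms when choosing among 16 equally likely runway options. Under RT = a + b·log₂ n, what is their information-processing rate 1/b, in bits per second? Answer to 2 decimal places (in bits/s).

15.38 bits/s

b = (545 − 285)/log₂ 16 = 260/4 = 65.000 ms per bit = 0.06500 s/bit; the reciprocal is 15.385 bits/s.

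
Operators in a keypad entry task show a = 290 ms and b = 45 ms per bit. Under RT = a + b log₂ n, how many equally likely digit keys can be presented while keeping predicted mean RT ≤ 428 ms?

8

Information budget: (428 − 290)/45 = 3.0667 bits, so n ≤ 2^3.0667 = 8.378 → at most 8.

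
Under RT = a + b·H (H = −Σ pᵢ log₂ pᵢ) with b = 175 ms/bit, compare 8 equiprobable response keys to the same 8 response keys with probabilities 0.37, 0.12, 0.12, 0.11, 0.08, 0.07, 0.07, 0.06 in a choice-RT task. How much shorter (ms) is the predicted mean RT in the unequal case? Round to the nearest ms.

The RT saving is b·ΔH. Equiprobable H₀ = log₂(8) = 3.0000 bits; with the given probabilities H = 2.6873 bits.
b·(H₀ − H) = 175 × (3.0000 − 2.6873) = 54.72 ms.

55 ms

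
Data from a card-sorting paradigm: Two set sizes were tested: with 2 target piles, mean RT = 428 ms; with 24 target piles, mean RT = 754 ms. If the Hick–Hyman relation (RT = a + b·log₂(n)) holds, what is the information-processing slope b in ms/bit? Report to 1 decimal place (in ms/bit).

90.9 ms/bit

b = (RT₂ − RT₁)/(log₂ n₂ − log₂ n₁) = (754 − 428)/(4.5850 − 1) = 90.935 ms/bit.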